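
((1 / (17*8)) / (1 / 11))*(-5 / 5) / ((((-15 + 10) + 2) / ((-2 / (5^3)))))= -11 / 25500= -0.00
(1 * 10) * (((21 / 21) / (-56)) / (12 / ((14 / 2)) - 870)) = 5 / 24312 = 0.00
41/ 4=10.25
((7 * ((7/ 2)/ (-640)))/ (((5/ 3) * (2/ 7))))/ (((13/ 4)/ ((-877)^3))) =694087390857/ 41600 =16684793.05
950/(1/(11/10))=1045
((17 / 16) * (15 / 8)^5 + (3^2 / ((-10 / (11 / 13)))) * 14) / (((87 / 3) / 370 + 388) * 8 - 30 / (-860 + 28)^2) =76283039157 / 16963541426944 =0.00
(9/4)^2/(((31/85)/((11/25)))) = 15147/2480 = 6.11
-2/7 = -0.29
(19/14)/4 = 19/56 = 0.34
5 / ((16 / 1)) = 5 / 16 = 0.31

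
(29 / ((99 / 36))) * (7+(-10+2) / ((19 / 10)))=29.42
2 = 2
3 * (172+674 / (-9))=874 / 3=291.33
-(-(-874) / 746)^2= -1.37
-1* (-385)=385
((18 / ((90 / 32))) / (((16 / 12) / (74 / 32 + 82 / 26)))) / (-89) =-3411 / 11570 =-0.29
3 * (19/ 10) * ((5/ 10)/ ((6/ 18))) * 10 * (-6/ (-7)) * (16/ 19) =432/ 7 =61.71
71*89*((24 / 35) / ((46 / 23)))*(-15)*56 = -1819872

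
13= 13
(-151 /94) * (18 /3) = -453 /47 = -9.64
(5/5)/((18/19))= 19/18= 1.06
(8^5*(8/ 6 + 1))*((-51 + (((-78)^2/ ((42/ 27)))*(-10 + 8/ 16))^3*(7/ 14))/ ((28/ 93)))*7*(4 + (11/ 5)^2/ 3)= -313515095250056038273024/ 1225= -255930690000045745529.00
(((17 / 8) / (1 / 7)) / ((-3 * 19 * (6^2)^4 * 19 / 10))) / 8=-595 / 58208772096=-0.00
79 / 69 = 1.14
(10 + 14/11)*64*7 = 55552/11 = 5050.18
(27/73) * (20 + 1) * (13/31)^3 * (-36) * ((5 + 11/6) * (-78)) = 10990.94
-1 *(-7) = 7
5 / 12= 0.42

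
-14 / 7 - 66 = -68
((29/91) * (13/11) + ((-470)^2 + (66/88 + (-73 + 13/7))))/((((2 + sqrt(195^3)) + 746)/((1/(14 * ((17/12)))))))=-408093810/335913179 + 39789146475 * sqrt(195)/125631528946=3.21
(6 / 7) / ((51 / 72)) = 144 / 119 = 1.21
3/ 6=1/ 2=0.50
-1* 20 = -20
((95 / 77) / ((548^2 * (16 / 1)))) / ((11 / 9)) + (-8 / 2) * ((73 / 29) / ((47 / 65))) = -77243280790475 / 5547028098304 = -13.93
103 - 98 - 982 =-977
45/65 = 9/13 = 0.69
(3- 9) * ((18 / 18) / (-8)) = 3 / 4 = 0.75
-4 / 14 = -2 / 7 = -0.29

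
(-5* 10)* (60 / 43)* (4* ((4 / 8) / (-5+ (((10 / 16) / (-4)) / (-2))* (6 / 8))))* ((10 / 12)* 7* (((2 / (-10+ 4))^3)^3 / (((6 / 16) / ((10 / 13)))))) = -143360000 / 8351122923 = -0.02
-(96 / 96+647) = -648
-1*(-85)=85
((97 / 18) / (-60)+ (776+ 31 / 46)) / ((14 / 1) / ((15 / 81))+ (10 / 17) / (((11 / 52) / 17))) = 212193839 / 33573744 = 6.32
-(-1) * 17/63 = 17/63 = 0.27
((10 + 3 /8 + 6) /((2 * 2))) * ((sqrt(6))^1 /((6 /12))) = 131 * sqrt(6) /16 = 20.06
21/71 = 0.30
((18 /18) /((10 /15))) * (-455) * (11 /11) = -1365 /2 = -682.50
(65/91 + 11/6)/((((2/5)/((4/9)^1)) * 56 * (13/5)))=2675/137592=0.02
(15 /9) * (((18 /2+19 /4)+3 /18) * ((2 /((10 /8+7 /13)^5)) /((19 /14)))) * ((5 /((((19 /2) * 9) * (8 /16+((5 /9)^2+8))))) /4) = 11111462835200 /3583817763797871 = 0.00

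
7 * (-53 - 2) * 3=-1155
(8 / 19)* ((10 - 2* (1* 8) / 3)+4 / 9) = 368 / 171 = 2.15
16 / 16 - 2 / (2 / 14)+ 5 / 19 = -242 / 19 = -12.74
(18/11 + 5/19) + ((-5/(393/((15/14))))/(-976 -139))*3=162368989/85477238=1.90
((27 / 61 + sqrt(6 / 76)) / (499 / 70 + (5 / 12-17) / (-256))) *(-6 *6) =-104509440 / 47179169-1935360 *sqrt(114) / 14695151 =-3.62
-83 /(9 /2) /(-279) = 166 /2511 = 0.07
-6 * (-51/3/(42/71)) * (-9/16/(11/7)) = -10863/176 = -61.72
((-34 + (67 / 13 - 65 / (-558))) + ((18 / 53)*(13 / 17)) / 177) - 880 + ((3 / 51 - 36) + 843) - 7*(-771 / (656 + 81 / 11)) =-263188066724729 / 2813835471642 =-93.53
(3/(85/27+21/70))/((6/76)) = 540/49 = 11.02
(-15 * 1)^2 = 225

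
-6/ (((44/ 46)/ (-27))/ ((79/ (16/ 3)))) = 441531/ 176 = 2508.70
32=32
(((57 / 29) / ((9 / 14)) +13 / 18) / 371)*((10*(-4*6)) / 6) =-39460 / 96831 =-0.41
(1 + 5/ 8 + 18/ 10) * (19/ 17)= 2603/ 680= 3.83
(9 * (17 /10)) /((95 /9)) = 1377 /950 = 1.45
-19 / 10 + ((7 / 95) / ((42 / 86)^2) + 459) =1095037 / 2394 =457.41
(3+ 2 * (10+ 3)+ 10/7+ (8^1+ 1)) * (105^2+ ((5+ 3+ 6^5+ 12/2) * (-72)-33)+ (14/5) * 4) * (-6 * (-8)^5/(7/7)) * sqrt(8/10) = -298384090988544 * sqrt(5)/175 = -3812612062027.81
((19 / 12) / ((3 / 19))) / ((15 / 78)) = 4693 / 90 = 52.14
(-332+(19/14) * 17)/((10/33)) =-28545/28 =-1019.46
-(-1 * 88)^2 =-7744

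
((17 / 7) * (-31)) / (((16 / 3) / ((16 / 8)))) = -1581 / 56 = -28.23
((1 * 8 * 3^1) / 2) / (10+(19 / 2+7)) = 24 / 53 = 0.45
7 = 7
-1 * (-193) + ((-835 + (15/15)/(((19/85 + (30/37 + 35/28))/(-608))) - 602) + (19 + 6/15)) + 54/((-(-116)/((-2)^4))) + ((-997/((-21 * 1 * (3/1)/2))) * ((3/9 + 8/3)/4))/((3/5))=-84222655841/58336110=-1443.75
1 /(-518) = -1 /518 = -0.00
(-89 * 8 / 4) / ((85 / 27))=-4806 / 85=-56.54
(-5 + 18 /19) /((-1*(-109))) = -77 /2071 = -0.04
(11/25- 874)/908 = -21839/22700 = -0.96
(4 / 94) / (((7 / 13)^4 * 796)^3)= 23298085122481 / 164052761648669752096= 0.00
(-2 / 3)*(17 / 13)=-34 / 39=-0.87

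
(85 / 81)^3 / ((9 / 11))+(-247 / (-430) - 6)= -8253855427 / 2056676670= -4.01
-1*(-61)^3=226981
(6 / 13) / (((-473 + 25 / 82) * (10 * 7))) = -246 / 17636255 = -0.00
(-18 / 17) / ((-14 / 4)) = 36 / 119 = 0.30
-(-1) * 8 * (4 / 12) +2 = 14 / 3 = 4.67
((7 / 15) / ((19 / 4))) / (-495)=-28 / 141075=-0.00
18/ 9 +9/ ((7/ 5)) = 59/ 7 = 8.43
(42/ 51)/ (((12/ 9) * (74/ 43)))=903/ 2516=0.36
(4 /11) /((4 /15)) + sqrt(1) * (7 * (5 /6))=7.20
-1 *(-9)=9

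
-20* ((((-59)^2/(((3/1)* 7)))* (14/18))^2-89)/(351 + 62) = -241049600/301077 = -800.62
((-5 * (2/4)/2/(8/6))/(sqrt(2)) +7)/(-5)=-7/5 +3 * sqrt(2)/32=-1.27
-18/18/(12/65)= -65/12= -5.42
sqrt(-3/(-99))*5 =5*sqrt(33)/33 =0.87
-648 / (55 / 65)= -8424 / 11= -765.82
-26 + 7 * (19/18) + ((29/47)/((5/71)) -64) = -312383/4230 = -73.85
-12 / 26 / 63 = -2 / 273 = -0.01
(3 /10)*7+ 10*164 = 16421 /10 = 1642.10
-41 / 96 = -0.43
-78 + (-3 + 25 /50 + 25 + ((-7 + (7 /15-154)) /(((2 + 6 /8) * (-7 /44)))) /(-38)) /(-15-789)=-35753161 /458280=-78.02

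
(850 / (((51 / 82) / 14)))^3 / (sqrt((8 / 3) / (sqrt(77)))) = 12706040292102.57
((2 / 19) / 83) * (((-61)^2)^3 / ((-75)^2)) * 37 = 3812507702714 / 8870625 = 429790.20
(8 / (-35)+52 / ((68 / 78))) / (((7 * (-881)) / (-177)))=6257658 / 3669365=1.71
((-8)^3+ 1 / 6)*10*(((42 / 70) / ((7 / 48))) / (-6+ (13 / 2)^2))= -589632 / 1015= -580.92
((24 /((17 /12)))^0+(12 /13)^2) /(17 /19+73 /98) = 582806 /515957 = 1.13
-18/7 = -2.57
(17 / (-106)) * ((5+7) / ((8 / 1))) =-51 / 212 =-0.24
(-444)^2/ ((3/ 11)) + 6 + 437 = 723275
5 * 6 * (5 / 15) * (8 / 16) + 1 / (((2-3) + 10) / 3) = 16 / 3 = 5.33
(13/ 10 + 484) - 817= -3317/ 10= -331.70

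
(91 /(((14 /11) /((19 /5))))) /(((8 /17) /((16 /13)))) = 3553 /5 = 710.60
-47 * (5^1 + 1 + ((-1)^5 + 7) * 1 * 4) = -1410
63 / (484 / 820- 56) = -12915 / 11359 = -1.14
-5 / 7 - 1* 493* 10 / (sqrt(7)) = -4930* sqrt(7) / 7 - 5 / 7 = -1864.08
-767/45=-17.04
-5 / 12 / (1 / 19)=-95 / 12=-7.92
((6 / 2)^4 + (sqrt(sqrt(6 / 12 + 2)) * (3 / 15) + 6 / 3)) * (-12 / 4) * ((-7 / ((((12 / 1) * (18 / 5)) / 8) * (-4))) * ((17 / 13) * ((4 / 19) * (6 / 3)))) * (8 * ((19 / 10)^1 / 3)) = -79016 / 351-476 * 2^(3 / 4) * 5^(1 / 4) / 1755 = -225.80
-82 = -82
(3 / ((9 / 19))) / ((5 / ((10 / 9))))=38 / 27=1.41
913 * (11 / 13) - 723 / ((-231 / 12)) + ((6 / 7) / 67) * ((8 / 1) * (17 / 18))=163011755 / 201201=810.19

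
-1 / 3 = -0.33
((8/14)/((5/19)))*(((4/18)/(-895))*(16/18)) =-1216/2537325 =-0.00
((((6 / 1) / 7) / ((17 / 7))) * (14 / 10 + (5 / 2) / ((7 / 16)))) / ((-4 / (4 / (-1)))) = 1494 / 595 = 2.51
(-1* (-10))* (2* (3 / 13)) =60 / 13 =4.62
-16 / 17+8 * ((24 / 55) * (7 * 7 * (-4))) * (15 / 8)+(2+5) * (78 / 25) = -5899898 / 4675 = -1262.01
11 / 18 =0.61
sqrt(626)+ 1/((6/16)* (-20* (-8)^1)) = 25.04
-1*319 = -319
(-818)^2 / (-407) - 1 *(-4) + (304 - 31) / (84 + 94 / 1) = -118703177 / 72446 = -1638.51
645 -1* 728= -83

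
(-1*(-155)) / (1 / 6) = 930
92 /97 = 0.95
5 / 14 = 0.36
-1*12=-12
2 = 2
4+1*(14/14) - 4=1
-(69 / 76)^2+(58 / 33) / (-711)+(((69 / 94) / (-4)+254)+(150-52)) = 2235645862441 / 6369547536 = 350.99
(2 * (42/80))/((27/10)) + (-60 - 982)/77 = -18217/1386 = -13.14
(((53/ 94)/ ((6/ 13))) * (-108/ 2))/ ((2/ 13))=-428.79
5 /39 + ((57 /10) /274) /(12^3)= 2630647 /20517120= 0.13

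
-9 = -9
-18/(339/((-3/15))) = 6/565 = 0.01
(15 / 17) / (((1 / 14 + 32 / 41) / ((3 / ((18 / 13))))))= 2.24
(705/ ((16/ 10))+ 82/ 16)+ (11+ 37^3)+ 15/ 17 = 3475523/ 68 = 51110.63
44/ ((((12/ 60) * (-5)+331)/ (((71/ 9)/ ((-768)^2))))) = 0.00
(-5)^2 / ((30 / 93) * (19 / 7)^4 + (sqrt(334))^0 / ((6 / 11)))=11164650 / 8638001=1.29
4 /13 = 0.31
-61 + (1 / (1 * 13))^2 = -10308 / 169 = -60.99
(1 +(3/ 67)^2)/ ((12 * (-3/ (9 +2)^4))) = -32927609/ 80802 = -407.51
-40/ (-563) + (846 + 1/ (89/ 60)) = 42427862/ 50107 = 846.75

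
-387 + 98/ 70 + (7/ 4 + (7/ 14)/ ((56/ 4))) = -26867/ 70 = -383.81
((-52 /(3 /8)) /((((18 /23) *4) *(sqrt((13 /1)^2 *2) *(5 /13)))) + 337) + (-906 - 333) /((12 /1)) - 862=-2513 /4 - 598 *sqrt(2) /135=-634.51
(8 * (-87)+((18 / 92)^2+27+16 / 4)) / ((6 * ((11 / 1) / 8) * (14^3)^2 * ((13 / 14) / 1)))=-1407059 / 122054316384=-0.00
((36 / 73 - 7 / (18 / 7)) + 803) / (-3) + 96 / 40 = -5213761 / 19710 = -264.52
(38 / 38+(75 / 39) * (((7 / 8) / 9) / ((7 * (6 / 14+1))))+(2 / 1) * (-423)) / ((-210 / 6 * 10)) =2.41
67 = 67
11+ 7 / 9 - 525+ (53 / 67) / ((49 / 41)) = -15144620 / 29547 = -512.56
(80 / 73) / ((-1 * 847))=-80 / 61831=-0.00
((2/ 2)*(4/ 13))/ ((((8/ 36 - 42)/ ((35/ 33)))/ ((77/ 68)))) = -735/ 83096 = -0.01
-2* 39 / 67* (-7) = 8.15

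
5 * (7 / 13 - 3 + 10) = 490 / 13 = 37.69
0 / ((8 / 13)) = 0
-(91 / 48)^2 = -8281 / 2304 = -3.59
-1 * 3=-3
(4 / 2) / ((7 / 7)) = 2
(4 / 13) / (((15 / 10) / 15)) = 40 / 13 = 3.08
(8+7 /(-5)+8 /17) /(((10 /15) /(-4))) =-42.42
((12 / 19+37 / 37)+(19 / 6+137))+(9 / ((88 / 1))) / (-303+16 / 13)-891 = -749.20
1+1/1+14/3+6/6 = 23/3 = 7.67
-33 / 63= -11 / 21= -0.52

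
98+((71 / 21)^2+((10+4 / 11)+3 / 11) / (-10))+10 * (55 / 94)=114.22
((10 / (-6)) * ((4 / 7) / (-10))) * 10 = 0.95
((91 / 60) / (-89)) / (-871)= 7 / 357780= 0.00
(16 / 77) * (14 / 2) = 16 / 11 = 1.45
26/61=0.43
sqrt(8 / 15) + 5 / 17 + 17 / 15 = 2 * sqrt(30) / 15 + 364 / 255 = 2.16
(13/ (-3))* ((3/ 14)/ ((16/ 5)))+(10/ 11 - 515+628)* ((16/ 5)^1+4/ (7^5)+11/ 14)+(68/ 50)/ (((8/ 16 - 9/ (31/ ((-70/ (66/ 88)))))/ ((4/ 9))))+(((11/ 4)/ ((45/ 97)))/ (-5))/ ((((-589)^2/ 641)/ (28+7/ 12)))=30727204830102978217/ 67725027670497120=453.71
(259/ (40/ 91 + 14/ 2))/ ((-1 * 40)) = -23569/ 27080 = -0.87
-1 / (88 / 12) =-3 / 22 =-0.14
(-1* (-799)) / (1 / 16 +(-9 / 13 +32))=166192 / 6525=25.47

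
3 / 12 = 1 / 4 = 0.25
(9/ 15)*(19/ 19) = 3/ 5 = 0.60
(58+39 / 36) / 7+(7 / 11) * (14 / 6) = 9.93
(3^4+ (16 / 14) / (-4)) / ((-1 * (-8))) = 565 / 56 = 10.09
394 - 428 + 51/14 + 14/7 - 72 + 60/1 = -565/14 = -40.36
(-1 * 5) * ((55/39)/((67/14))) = -3850/2613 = -1.47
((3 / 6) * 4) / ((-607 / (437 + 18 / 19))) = -16642 / 11533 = -1.44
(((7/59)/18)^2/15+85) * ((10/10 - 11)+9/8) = -102098081579/135341280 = -754.38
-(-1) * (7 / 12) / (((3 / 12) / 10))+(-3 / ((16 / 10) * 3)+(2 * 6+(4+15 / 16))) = 1903 / 48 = 39.65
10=10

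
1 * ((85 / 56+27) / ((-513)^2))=1597 / 14737464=0.00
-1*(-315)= 315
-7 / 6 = -1.17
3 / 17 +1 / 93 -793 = -1253437 / 1581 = -792.81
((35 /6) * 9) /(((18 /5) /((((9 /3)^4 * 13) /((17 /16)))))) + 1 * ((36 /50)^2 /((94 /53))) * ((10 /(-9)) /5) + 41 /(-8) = 57718766137 /3995000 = 14447.75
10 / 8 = 5 / 4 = 1.25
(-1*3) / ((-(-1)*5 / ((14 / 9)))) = -14 / 15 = -0.93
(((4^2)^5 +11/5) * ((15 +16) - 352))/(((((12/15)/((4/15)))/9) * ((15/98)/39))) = -6432303738042/25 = -257292149521.68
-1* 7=-7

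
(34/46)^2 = 289/529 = 0.55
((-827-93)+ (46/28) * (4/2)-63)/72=-381/28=-13.61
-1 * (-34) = 34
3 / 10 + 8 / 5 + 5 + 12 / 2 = 129 / 10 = 12.90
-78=-78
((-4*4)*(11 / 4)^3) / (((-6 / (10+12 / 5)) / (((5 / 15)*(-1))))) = -41261 / 180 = -229.23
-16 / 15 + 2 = 14 / 15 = 0.93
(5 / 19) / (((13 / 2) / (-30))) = -300 / 247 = -1.21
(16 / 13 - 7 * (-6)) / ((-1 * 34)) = -281 / 221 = -1.27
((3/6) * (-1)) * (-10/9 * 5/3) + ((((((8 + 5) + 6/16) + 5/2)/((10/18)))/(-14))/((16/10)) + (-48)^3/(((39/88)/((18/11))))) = -128421309865/314496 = -408340.04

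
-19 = -19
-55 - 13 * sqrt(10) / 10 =-59.11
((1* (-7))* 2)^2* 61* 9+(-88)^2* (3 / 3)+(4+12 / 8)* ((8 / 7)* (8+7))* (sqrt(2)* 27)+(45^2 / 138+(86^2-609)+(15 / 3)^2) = 17820* sqrt(2) / 7+5620035 / 46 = 125774.86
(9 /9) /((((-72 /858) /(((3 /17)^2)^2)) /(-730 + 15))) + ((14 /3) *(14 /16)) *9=7519101 /167042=45.01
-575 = -575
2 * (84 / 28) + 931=937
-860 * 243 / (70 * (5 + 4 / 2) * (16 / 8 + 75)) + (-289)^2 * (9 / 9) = 315103835 / 3773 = 83515.46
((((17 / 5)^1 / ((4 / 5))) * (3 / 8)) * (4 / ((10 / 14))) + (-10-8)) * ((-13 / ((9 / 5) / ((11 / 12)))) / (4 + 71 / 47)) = 813241 / 74592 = 10.90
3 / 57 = 1 / 19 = 0.05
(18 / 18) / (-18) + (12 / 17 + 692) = 211951 / 306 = 692.65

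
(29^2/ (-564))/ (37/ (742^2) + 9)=-115756081/ 698670933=-0.17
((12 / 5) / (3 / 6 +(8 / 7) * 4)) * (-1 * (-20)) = 672 / 71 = 9.46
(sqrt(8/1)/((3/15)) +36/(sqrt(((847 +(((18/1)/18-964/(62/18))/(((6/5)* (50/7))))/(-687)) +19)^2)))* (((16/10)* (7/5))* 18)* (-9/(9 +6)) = -6048* sqrt(2)/25-27821719296/27666315875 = -343.13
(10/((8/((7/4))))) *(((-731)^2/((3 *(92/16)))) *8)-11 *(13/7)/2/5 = 2618359033/4830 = 542103.32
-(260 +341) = -601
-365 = -365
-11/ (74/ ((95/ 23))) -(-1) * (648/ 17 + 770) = 23364311/ 28934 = 807.50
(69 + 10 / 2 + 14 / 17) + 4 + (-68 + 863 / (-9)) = -13015 / 153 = -85.07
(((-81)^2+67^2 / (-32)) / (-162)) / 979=-205463 / 5075136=-0.04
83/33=2.52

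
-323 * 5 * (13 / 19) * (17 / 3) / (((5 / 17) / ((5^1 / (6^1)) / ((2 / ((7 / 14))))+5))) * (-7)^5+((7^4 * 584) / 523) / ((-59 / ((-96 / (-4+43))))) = 1863622130.95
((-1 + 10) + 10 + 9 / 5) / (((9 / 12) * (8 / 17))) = 884 / 15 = 58.93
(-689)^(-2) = 1/474721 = 0.00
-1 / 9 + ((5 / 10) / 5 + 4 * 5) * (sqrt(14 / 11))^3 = -1 / 9 + 1407 * sqrt(154) / 605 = 28.75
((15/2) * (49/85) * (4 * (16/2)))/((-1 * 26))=-1176/221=-5.32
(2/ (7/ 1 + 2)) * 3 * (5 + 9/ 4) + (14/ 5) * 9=901/ 30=30.03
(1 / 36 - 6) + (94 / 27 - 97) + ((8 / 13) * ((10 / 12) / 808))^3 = -16214715724135 / 162977133384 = -99.49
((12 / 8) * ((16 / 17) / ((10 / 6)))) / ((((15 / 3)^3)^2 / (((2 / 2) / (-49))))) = -72 / 65078125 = -0.00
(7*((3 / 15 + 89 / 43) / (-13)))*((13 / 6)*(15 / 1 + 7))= -37576 / 645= -58.26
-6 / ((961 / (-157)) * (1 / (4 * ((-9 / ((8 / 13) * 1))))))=-55107 / 961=-57.34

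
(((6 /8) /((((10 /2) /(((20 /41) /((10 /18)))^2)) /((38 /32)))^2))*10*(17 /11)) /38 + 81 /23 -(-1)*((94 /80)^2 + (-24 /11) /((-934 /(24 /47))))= 123369187080295993 /25106759890907200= 4.91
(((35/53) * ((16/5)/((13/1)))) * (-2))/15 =-224/10335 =-0.02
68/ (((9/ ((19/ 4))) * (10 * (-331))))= -323/ 29790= -0.01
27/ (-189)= -1/ 7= -0.14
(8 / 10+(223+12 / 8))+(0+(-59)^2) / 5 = 1843 / 2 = 921.50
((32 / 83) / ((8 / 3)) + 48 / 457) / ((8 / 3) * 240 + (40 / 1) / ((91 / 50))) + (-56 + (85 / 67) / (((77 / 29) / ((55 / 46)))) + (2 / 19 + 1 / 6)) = -6457575384756319 / 117077527979580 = -55.16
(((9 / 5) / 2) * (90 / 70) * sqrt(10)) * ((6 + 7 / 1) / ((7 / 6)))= 3159 * sqrt(10) / 245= 40.77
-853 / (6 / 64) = -27296 / 3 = -9098.67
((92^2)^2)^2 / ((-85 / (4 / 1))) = -20528754925502464 / 85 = -241514763829440.75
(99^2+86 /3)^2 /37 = 23502733 /9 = 2611414.78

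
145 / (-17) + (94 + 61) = 2490 / 17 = 146.47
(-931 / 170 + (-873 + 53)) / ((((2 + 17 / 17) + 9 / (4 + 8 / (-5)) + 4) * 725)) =-9678 / 91375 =-0.11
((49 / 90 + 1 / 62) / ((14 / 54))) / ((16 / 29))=34017 / 8680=3.92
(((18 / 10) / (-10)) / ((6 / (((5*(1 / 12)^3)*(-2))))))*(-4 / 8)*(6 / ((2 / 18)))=-3 / 640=-0.00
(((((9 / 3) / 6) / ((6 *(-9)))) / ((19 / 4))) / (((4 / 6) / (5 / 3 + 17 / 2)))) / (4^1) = -61 / 8208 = -0.01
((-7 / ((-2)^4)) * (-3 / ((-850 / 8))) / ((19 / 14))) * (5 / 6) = -49 / 6460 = -0.01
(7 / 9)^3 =0.47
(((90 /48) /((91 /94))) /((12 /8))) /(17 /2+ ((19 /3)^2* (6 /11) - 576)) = -7755 /3277001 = -0.00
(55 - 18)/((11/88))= 296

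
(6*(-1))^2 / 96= 3 / 8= 0.38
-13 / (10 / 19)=-247 / 10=-24.70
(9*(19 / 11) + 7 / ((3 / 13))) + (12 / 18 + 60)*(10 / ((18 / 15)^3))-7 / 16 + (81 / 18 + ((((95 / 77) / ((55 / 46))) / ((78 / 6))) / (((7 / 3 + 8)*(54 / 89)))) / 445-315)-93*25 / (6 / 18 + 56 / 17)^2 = -274560715621823 / 3028076971920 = -90.67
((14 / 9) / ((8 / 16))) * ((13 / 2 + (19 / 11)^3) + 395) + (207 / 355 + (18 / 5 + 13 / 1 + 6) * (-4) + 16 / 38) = 2111077249 / 1795519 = 1175.75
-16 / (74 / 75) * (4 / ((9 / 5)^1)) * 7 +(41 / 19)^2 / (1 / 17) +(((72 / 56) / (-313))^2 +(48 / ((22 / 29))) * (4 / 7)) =-289750631333150 / 2115960815661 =-136.94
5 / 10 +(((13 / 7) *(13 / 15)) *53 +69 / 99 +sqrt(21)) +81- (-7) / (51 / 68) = sqrt(21) +136163 / 770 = 181.42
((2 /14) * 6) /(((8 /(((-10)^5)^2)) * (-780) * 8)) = -15625000 /91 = -171703.30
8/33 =0.24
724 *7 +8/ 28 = 35478/ 7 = 5068.29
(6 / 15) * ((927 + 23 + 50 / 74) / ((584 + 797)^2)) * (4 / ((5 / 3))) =33768 / 70564957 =0.00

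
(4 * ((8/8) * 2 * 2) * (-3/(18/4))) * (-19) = 608/3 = 202.67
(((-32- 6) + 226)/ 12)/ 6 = 47/ 18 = 2.61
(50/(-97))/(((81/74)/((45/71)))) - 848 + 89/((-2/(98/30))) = -615903461/619830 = -993.67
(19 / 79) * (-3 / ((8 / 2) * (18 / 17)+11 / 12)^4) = -98717812992 / 96391326166879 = -0.00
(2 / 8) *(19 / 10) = 19 / 40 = 0.48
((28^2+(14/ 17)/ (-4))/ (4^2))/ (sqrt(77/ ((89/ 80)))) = 3807 * sqrt(34265)/ 119680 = 5.89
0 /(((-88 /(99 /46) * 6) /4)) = 0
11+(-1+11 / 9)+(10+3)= 218 / 9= 24.22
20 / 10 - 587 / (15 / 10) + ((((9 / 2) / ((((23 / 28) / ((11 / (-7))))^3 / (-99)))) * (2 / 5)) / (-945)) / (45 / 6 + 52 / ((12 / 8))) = -57204100336 / 146916525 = -389.36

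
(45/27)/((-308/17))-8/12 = -701/924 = -0.76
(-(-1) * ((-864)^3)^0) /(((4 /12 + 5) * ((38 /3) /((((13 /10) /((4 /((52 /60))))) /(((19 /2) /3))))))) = 1521 /1155200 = 0.00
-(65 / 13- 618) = 613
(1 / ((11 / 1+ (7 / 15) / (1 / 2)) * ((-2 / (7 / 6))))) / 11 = -35 / 7876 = -0.00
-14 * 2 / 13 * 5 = -140 / 13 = -10.77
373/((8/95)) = 35435/8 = 4429.38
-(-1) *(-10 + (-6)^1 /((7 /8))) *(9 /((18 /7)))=-59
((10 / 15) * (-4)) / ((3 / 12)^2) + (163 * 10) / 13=3226 / 39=82.72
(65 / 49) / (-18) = -65 / 882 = -0.07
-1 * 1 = -1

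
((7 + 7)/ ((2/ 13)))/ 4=91/ 4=22.75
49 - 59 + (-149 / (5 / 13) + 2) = -1977 / 5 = -395.40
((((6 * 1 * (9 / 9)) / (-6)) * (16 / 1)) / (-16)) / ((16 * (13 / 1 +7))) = 0.00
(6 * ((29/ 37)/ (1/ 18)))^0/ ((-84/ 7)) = -1/ 12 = -0.08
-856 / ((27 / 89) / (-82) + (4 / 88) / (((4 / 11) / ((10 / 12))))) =-8520.21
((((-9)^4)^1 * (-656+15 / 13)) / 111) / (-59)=18617931 / 28379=656.05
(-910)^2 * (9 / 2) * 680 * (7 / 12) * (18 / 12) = 2217237750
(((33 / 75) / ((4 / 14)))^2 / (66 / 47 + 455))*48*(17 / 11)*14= 72351048 / 13406875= 5.40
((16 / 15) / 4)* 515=412 / 3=137.33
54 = 54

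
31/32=0.97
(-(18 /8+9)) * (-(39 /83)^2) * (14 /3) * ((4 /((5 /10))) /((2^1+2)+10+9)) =638820 /158447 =4.03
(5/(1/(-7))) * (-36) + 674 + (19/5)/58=560879/290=1934.07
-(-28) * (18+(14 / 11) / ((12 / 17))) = 554.48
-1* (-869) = 869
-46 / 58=-0.79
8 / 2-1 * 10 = -6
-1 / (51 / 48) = -16 / 17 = -0.94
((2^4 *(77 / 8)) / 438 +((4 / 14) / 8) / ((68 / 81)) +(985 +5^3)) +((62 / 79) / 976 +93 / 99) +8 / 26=1111.64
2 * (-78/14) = -78/7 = -11.14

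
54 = 54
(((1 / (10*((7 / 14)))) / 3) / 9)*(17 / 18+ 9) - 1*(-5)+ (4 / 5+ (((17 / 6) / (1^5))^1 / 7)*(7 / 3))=6.82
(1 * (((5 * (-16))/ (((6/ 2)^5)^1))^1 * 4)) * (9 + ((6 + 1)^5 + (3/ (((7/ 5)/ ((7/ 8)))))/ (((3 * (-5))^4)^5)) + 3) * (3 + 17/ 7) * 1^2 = -906771085585905761718750000304/ 7541682263820648193359375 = -120234.59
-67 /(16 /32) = -134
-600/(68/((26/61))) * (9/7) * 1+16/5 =-59356/36295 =-1.64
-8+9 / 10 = -71 / 10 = -7.10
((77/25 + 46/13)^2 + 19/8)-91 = -37873717/845000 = -44.82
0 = 0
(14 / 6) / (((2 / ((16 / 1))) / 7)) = 392 / 3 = 130.67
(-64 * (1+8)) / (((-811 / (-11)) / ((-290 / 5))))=367488 / 811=453.13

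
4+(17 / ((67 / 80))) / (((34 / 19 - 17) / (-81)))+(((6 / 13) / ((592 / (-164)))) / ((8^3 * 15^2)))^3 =6436179641740308774833498981 / 57417279770216890368000000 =112.09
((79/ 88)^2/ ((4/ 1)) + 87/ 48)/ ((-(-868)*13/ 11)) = 62385/ 31775744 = 0.00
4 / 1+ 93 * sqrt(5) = 4+ 93 * sqrt(5) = 211.95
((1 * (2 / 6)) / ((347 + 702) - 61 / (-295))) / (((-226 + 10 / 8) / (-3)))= 295 / 69563721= 0.00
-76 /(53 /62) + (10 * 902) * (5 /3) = 2376164 /159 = 14944.43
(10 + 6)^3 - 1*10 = 4086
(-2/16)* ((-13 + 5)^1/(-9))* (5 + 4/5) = -29/45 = -0.64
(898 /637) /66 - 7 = -6.98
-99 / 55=-9 / 5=-1.80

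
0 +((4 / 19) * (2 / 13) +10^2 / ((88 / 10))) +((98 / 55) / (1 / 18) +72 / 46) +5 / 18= 254841877 / 5624190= 45.31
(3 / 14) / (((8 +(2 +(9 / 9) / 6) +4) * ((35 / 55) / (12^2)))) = 14256 / 4165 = 3.42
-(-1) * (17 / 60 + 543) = 32597 / 60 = 543.28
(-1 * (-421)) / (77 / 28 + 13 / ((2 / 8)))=1684 / 219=7.69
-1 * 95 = -95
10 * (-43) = -430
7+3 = 10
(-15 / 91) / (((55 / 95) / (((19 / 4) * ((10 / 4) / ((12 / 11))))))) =-9025 / 2912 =-3.10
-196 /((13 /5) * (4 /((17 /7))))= -595 /13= -45.77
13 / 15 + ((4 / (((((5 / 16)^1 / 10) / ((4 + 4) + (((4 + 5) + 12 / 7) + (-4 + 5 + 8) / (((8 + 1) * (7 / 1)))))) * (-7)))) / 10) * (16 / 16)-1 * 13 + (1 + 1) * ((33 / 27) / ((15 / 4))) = -304046 / 6615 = -45.96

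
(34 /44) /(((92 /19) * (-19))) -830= -1679937 /2024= -830.01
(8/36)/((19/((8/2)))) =8/171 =0.05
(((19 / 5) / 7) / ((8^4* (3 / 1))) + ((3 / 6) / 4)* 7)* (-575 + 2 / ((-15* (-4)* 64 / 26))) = -207734235593 / 412876800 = -503.14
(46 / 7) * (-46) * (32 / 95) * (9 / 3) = -305.47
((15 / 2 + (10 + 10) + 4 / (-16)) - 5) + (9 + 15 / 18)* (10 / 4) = 281 / 6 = 46.83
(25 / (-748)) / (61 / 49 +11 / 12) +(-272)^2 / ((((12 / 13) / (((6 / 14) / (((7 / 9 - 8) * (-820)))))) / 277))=1606.62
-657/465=-219/155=-1.41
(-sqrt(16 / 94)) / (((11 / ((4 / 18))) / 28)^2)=-6272 * sqrt(94) / 460647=-0.13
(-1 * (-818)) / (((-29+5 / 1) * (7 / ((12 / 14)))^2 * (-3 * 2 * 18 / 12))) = 409 / 7203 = 0.06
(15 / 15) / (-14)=-1 / 14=-0.07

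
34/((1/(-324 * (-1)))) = 11016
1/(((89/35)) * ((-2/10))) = -175/89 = -1.97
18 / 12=3 / 2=1.50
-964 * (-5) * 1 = 4820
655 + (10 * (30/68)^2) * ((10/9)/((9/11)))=1710530/2601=657.64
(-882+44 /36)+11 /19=-150514 /171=-880.20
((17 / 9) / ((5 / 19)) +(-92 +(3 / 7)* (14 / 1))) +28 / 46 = -80951 / 1035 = -78.21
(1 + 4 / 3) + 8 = 31 / 3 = 10.33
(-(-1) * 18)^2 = 324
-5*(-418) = 2090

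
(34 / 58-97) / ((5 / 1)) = -2796 / 145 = -19.28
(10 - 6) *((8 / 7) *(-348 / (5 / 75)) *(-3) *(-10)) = -5011200 / 7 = -715885.71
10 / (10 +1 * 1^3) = 10 / 11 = 0.91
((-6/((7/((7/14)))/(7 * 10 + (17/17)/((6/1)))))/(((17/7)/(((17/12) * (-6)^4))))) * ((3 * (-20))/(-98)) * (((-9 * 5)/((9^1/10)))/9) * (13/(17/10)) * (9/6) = 738855000/833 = 886980.79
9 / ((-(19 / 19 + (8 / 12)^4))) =-729 / 97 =-7.52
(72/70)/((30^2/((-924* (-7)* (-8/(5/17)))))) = -125664/625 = -201.06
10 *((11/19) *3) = 330/19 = 17.37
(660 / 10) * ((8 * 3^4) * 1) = 42768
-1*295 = -295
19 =19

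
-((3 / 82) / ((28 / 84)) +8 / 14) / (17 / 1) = -23 / 574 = -0.04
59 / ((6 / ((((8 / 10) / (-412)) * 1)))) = -59 / 3090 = -0.02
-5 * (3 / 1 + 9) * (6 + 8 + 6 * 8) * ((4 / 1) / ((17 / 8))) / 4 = -29760 / 17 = -1750.59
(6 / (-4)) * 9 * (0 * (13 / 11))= 0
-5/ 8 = -0.62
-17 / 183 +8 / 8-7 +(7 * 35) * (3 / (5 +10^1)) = 7852 / 183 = 42.91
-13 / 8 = -1.62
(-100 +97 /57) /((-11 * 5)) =5603 /3135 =1.79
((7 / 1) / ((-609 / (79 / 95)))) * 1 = -79 / 8265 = -0.01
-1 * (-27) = 27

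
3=3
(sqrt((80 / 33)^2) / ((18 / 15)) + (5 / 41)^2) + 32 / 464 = 10154413 / 4826151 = 2.10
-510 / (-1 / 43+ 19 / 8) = -175440 / 809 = -216.86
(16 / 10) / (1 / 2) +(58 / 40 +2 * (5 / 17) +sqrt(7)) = sqrt(7) +1781 / 340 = 7.88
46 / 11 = 4.18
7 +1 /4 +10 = 69 /4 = 17.25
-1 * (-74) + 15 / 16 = 1199 / 16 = 74.94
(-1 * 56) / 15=-56 / 15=-3.73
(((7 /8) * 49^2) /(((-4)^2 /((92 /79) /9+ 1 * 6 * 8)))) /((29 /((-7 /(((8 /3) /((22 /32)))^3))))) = -26.14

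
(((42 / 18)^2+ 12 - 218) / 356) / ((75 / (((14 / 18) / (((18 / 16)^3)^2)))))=-165609472 / 57467372535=-0.00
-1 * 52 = -52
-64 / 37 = -1.73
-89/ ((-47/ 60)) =5340/ 47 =113.62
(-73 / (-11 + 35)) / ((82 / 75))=-1825 / 656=-2.78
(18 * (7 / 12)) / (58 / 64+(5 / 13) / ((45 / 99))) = 1456 / 243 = 5.99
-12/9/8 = -1/6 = -0.17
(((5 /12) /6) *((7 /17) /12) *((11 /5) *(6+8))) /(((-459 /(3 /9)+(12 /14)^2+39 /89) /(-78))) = 30557527 /7343977968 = 0.00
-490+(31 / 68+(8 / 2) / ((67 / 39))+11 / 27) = -59883269 / 123012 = -486.81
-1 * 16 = -16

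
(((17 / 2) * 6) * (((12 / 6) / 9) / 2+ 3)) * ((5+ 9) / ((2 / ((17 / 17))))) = 3332 / 3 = 1110.67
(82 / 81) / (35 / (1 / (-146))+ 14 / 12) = -164 / 827631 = -0.00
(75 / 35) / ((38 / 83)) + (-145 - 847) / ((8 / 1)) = -31739 / 266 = -119.32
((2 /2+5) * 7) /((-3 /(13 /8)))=-91 /4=-22.75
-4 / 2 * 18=-36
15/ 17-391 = -6632/ 17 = -390.12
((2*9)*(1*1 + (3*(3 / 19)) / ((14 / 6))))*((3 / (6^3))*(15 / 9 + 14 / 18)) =880 / 1197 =0.74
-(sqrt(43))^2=-43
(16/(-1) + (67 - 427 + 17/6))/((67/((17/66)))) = -38063/26532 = -1.43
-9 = -9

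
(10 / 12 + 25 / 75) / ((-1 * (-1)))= 7 / 6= 1.17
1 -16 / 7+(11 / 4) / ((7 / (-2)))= -29 / 14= -2.07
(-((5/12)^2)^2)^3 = -244140625/8916100448256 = -0.00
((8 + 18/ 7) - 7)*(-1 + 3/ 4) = -25/ 28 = -0.89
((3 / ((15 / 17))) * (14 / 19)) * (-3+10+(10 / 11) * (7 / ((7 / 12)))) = 46886 / 1045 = 44.87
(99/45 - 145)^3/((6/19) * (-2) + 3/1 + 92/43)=-297383379048/460375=-645959.01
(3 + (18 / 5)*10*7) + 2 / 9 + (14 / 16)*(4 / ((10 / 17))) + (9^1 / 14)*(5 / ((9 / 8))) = 332677 / 1260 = 264.03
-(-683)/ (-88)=-683/ 88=-7.76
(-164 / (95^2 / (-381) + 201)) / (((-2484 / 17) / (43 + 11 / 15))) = 14517116 / 52440345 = 0.28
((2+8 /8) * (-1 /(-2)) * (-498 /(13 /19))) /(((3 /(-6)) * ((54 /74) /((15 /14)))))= 291745 /91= 3205.99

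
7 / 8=0.88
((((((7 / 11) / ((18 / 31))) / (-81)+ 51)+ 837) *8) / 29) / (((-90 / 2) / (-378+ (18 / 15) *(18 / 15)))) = 59586548968 / 29068875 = 2049.84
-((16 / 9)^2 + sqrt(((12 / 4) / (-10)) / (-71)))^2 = -46550243 / 4658310 -256 * sqrt(2130) / 28755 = -10.40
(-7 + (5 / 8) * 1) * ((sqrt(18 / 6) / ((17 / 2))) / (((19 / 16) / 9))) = -108 * sqrt(3) / 19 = -9.85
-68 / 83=-0.82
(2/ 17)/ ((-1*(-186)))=1/ 1581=0.00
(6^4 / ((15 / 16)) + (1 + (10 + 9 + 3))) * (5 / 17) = 7027 / 17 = 413.35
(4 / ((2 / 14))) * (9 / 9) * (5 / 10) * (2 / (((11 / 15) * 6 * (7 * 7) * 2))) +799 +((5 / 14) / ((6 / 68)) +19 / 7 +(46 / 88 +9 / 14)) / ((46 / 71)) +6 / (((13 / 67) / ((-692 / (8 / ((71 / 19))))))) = -96419970875 / 10498488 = -9184.18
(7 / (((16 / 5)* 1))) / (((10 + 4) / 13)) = 65 / 32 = 2.03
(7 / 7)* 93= 93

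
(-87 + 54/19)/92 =-1599/1748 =-0.91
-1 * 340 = -340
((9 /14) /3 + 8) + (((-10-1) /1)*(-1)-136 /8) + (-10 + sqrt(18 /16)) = -6.73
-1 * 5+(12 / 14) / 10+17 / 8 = -781 / 280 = -2.79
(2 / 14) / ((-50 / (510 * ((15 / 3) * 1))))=-51 / 7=-7.29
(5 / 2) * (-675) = -3375 / 2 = -1687.50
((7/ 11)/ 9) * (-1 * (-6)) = 14/ 33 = 0.42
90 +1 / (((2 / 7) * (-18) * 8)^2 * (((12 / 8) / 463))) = 11220127 / 124416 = 90.18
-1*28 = -28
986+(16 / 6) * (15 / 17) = 16802 / 17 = 988.35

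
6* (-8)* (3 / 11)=-144 / 11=-13.09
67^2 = 4489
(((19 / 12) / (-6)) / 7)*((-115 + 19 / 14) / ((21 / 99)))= 332519 / 16464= 20.20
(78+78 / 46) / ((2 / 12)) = 10998 / 23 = 478.17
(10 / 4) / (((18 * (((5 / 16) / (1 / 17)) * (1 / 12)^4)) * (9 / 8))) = 8192 / 17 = 481.88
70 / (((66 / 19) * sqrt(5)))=133 * sqrt(5) / 33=9.01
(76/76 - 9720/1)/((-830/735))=1428693/166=8606.58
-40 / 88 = -5 / 11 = -0.45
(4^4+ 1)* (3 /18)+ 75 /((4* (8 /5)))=54.55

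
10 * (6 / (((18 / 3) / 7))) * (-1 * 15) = -1050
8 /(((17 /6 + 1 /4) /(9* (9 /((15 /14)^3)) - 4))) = 160.49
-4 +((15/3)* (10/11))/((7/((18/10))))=-218/77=-2.83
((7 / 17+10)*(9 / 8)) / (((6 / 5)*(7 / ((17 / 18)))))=295 / 224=1.32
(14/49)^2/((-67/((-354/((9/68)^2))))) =2182528/88641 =24.62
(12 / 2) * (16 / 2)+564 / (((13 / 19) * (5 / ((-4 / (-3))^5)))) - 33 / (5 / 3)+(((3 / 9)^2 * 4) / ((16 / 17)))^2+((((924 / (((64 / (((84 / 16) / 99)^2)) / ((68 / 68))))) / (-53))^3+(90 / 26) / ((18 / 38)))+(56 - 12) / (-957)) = 370756326072624249419423 / 507600374259536363520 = 730.41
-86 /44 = -43 /22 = -1.95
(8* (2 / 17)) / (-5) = -16 / 85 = -0.19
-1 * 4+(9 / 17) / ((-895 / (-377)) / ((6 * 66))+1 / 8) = 0.04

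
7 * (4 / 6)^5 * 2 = 448 / 243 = 1.84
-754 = -754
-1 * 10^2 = -100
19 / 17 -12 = -185 / 17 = -10.88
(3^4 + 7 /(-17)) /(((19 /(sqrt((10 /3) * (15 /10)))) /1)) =1370 * sqrt(5) /323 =9.48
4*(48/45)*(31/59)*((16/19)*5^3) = 793600/3363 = 235.98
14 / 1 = 14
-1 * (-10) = 10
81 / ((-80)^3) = -81 / 512000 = -0.00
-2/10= -1/5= -0.20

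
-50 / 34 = -25 / 17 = -1.47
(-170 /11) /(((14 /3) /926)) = -236130 /77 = -3066.62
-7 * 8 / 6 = -28 / 3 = -9.33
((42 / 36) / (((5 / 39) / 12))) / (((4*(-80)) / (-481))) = 131313 / 800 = 164.14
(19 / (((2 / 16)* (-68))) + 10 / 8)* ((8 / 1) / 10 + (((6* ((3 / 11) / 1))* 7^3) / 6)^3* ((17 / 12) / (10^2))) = -413693361997 / 36203200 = -11426.98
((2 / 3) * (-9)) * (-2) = 12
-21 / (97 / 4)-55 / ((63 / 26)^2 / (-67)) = 241299424 / 384993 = 626.76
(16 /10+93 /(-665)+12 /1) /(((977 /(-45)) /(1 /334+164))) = -232251597 /2284226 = -101.68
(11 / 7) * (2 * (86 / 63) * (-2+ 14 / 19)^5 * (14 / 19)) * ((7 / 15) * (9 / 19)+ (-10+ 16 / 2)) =565785133056 / 31285510865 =18.08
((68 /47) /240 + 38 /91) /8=108707 /2052960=0.05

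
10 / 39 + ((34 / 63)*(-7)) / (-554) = 8531 / 32409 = 0.26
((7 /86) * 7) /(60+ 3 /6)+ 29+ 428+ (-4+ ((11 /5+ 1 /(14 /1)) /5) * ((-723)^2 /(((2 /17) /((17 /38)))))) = 125038341624437 /138399800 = 903457.53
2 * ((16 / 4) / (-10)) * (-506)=2024 / 5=404.80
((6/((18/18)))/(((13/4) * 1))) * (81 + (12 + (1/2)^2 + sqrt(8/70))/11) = 48 * sqrt(35)/5005 + 21678/143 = 151.65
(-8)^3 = -512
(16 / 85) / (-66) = -8 / 2805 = -0.00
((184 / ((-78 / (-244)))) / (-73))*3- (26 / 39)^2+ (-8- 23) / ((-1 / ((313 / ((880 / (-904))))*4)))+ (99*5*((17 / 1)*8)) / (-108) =-19033505488 / 469755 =-40517.94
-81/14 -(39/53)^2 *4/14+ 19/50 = -2733364/491575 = -5.56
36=36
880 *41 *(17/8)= 76670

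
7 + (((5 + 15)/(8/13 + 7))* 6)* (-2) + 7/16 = -12713/528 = -24.08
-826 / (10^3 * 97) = -413 / 48500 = -0.01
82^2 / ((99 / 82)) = 551368 / 99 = 5569.37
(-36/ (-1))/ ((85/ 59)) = 2124/ 85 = 24.99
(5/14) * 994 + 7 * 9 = 418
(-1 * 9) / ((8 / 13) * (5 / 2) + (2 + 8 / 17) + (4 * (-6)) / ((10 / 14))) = 9945 / 32698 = 0.30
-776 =-776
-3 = -3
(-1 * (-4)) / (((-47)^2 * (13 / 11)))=44 / 28717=0.00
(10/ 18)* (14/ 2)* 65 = 2275/ 9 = 252.78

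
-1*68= -68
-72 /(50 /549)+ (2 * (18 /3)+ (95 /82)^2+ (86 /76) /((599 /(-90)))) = -1487256462991 /1913146100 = -777.39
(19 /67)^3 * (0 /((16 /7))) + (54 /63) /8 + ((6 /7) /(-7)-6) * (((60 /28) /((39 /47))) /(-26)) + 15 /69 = 4973729 /5332964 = 0.93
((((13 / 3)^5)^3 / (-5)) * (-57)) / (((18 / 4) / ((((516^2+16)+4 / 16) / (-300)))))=-1035833100485213295365087 / 129140163000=-8020998862183.67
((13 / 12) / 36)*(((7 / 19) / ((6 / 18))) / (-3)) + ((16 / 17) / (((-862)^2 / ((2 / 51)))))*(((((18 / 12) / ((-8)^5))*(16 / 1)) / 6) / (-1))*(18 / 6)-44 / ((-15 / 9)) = 3721013234686021 / 141006687114240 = 26.39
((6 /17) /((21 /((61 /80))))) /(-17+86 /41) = -2501 /2908360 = -0.00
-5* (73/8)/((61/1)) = -365/488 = -0.75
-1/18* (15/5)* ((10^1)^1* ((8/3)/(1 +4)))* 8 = -64/9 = -7.11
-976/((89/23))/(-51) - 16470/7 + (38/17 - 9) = -74815129/31773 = -2354.68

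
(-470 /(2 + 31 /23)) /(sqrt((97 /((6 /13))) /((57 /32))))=-16215 * sqrt(23959) /194194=-12.92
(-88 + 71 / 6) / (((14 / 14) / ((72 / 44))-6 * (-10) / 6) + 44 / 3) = -1371 / 455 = -3.01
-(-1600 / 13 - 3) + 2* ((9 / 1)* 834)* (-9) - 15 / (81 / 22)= -134986.00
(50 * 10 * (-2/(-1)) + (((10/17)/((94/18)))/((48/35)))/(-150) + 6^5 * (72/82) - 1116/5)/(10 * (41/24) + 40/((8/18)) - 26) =59787848943/637490140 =93.79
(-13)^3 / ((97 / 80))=-175760 / 97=-1811.96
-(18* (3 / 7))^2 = -2916 / 49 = -59.51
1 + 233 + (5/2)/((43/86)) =239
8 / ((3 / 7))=56 / 3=18.67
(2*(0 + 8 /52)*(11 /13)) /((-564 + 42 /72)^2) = 6336 /7725179449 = 0.00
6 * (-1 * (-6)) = 36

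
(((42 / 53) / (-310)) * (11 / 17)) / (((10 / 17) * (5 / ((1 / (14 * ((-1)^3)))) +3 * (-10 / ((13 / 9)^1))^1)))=0.00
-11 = -11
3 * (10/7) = 30/7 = 4.29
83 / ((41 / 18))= 1494 / 41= 36.44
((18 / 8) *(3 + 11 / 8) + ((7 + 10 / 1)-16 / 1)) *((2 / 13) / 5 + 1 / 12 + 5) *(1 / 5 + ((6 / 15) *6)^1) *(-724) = -250537123 / 2400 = -104390.47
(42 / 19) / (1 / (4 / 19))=168 / 361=0.47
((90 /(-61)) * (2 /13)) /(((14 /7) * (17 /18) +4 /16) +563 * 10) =-6480 /160786301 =-0.00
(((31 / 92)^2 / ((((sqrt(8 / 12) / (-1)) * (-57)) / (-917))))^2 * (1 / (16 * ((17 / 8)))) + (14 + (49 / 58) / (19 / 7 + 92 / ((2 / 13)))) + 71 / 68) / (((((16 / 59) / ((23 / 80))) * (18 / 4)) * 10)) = 576687091344960610859 / 1611192101376393216000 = 0.36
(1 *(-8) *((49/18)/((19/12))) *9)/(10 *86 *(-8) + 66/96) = 37632/2091311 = 0.02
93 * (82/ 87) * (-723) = -1837866/ 29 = -63374.69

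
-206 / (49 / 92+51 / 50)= -473800 / 3571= -132.68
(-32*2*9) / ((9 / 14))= -896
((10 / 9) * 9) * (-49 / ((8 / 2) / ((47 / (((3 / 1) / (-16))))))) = 92120 / 3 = 30706.67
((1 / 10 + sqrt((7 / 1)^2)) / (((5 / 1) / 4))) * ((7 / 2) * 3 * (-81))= -120771 / 25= -4830.84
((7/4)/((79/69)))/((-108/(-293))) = 47173/11376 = 4.15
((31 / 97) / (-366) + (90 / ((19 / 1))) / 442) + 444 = 444.01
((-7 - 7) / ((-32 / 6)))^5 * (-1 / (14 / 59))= -34423137 / 65536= -525.26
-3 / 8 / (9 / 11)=-11 / 24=-0.46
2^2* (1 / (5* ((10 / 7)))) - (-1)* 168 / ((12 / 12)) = 4214 / 25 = 168.56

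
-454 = -454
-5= -5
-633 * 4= -2532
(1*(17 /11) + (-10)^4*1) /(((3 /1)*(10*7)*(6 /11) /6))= 110017 /210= 523.89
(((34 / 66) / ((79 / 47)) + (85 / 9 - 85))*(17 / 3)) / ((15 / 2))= -20009782 / 351945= -56.85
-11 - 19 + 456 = 426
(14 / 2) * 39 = 273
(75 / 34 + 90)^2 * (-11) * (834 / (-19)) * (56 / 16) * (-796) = -3305227412025 / 289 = -11436773051.99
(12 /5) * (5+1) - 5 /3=191 /15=12.73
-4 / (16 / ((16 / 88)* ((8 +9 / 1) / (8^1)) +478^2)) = -10053313 / 176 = -57121.10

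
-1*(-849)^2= -720801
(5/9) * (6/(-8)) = -5/12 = -0.42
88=88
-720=-720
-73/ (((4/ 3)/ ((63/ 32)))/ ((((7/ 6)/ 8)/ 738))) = -3577/ 167936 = -0.02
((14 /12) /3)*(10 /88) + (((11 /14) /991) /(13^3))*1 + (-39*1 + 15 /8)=-111896403349 /3017636622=-37.08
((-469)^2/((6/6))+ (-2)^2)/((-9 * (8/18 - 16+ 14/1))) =219965/14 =15711.79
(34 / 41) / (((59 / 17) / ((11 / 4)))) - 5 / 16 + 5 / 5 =52041 / 38704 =1.34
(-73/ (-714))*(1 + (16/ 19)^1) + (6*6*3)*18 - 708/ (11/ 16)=19492543/ 21318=914.37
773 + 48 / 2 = 797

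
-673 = -673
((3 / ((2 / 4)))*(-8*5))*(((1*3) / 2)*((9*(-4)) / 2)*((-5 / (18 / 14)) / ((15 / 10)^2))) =-11200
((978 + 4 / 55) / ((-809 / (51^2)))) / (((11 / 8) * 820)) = -279836388 / 100336225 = -2.79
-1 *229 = -229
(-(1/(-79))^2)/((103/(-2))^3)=8/6819709207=0.00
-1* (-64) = 64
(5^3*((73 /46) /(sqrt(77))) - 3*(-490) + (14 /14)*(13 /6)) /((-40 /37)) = -326821 /240 - 67525*sqrt(77) /28336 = -1382.67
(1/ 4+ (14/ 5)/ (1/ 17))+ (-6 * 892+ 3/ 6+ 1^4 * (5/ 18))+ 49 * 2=-5205.37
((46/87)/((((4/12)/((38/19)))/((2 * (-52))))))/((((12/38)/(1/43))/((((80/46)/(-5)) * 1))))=31616/3741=8.45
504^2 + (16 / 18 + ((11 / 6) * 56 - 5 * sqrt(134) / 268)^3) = 4834312087 / 3618 - 254235895 * sqrt(134) / 430944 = 1329354.37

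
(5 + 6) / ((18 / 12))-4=10 / 3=3.33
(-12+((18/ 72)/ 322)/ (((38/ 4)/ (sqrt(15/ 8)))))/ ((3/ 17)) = -68+17* sqrt(30)/ 146832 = -68.00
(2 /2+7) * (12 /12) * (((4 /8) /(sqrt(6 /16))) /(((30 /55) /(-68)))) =-2992 * sqrt(6) /9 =-814.32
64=64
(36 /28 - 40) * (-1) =271 /7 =38.71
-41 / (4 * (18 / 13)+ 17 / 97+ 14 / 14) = -51701 / 8466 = -6.11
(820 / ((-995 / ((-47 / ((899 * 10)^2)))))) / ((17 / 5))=1927 / 13670719915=0.00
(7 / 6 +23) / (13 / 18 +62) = 435 / 1129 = 0.39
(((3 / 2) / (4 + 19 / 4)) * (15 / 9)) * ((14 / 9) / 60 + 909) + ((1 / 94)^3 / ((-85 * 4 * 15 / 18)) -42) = 29051328261593 / 133433319600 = 217.72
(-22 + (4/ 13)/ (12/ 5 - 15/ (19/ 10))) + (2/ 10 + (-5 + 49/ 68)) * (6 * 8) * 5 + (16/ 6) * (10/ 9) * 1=-172723192/ 173043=-998.15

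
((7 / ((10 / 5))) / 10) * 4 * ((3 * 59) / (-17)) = -1239 / 85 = -14.58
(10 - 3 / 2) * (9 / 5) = 153 / 10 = 15.30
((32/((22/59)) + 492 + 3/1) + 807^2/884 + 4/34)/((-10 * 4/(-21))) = 269067939/388960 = 691.76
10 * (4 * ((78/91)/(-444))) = -20/259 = -0.08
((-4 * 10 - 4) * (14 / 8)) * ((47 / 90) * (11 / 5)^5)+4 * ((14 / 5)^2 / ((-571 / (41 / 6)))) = -332863947899 / 160593750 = -2072.71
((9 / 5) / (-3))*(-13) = 39 / 5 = 7.80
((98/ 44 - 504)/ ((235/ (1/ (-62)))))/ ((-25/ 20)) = -11039/ 400675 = -0.03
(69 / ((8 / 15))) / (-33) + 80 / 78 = -9935 / 3432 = -2.89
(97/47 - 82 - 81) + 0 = -7564/47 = -160.94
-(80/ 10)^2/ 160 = -0.40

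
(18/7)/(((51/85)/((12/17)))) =360/119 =3.03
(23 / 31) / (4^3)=0.01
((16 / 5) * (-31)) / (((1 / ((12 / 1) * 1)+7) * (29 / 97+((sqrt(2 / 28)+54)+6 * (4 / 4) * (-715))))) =56002368 * sqrt(14) / 1004410004376725+3320930030208 / 1004410004376725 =0.00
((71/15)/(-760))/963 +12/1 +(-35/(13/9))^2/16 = 180691542077/3710631600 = 48.70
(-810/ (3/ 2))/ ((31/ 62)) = -1080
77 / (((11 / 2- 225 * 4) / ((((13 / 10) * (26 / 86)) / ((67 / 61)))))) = -793793 / 25770545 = -0.03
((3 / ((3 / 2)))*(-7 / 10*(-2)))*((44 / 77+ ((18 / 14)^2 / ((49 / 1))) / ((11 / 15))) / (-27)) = -32614 / 509355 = -0.06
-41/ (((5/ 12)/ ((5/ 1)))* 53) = -492/ 53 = -9.28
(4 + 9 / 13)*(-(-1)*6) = 366 / 13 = 28.15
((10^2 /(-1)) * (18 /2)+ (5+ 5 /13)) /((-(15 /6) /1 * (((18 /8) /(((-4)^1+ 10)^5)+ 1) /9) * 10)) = 72347904 /224705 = 321.97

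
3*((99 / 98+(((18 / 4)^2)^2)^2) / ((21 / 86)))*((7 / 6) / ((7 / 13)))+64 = 393038892565 / 87808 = 4476117.13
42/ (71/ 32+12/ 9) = 4032/ 341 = 11.82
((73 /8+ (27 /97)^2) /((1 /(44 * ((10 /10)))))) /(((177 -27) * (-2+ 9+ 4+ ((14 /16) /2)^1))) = 0.24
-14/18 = -7/9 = -0.78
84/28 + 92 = 95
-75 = -75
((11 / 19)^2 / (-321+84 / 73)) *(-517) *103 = 470366083 / 8428989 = 55.80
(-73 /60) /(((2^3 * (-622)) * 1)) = 73 /298560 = 0.00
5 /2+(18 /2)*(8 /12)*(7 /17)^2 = 2033 /578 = 3.52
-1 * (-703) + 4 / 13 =9143 / 13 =703.31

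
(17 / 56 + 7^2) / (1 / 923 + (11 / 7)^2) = 17838821 / 893856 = 19.96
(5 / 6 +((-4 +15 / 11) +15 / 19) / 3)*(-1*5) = -455 / 418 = -1.09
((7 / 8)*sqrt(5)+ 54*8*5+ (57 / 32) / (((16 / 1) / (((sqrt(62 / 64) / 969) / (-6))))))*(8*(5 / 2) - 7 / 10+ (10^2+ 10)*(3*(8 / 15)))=422230.11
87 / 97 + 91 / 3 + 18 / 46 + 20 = 345503 / 6693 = 51.62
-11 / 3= -3.67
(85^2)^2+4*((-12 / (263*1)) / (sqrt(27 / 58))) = 52200625 -16*sqrt(174) / 789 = 52200624.73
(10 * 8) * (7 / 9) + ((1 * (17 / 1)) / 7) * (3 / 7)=27899 / 441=63.26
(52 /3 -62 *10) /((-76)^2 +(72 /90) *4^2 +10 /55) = -49720 /477591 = -0.10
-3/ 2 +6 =9/ 2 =4.50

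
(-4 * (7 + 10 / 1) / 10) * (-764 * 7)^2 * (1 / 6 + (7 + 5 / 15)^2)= -472118423728 / 45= -10491520527.29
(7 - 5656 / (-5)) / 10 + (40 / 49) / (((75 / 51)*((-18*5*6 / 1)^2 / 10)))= 40657649 / 357210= 113.82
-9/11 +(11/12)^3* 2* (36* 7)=102271/264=387.39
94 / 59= 1.59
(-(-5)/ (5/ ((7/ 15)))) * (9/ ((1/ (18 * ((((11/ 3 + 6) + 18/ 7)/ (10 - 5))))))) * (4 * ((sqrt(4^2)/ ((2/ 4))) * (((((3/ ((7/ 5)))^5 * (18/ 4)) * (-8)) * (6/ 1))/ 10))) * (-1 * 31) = 3010837651200/ 16807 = 179141884.41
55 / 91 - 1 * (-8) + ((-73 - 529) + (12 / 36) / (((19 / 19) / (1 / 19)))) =-3077852 / 5187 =-593.38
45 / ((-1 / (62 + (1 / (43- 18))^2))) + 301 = -311134 / 125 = -2489.07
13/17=0.76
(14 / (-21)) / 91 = -2 / 273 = -0.01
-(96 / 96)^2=-1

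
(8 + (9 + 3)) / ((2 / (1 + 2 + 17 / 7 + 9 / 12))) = 865 / 14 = 61.79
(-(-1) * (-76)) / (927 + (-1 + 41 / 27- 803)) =-1026 / 1681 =-0.61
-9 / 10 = -0.90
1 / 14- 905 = -904.93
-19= -19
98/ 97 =1.01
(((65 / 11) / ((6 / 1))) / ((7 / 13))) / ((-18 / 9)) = -845 / 924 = -0.91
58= 58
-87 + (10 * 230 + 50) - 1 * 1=2262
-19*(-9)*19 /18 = 361 /2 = 180.50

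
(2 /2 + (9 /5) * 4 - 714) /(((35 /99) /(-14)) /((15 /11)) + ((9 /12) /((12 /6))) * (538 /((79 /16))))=-15054714 /871165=-17.28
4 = 4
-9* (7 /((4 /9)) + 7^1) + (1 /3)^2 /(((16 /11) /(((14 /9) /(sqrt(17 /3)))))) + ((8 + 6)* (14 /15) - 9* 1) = -12041 /60 + 77* sqrt(51) /11016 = -200.63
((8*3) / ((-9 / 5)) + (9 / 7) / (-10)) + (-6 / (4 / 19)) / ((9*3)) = -4573 / 315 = -14.52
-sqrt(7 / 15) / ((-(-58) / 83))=-83* sqrt(105) / 870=-0.98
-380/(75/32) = -2432/15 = -162.13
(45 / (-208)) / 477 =-5 / 11024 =-0.00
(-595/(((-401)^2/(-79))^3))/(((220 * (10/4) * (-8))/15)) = -176014923/731777249702822576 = -0.00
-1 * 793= -793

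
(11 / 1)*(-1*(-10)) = 110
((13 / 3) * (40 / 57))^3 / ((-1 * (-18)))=70304000 / 45001899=1.56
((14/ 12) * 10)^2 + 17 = 1378/ 9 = 153.11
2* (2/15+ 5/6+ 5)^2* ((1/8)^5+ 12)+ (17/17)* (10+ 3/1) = 12790758697/14745600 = 867.43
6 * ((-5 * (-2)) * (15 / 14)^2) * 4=13500 / 49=275.51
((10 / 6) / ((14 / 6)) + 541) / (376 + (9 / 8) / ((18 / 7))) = 60672 / 42161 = 1.44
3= 3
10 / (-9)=-10 / 9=-1.11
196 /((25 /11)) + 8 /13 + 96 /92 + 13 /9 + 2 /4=12088417 /134550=89.84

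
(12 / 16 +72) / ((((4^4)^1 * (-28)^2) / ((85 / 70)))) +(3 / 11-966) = -119396346735 / 123633664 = -965.73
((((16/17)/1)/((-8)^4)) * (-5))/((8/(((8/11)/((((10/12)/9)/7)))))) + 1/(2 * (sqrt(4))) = 5795/23936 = 0.24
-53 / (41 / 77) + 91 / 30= -118699 / 1230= -96.50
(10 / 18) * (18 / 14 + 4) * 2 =370 / 63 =5.87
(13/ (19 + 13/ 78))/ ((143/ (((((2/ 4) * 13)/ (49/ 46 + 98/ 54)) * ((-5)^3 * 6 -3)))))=-1585818/ 196735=-8.06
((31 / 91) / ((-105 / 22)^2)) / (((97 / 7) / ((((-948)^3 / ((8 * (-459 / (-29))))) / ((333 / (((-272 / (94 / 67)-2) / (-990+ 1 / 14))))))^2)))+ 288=67660970945087145762768927904 / 3857832965563740152358525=17538.60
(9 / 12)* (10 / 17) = 15 / 34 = 0.44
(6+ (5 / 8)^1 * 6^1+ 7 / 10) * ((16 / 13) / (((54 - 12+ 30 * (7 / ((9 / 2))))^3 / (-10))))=-297 / 1609699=-0.00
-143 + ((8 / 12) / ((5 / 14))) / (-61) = -130873 / 915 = -143.03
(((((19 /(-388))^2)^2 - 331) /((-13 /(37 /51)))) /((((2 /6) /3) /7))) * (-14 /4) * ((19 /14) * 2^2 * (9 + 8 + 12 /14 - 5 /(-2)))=-450118.80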